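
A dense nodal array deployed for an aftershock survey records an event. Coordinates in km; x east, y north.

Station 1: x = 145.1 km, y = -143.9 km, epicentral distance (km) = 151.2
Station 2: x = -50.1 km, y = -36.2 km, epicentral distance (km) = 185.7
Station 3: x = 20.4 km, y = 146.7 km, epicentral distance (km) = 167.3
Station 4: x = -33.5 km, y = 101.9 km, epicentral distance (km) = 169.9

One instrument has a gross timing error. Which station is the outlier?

Solve using three stations at a time. Using Station 1, Station 3, Station 4 (subtract circle equations pairwise → linear system) gives (x, y) ≈ (103.6, 1.5).
Distances from that point to each station vs reported:
  Station 1: calculated 151.2 vs reported 151.2 → residual 0.0 km
  Station 2: calculated 158.3 vs reported 185.7 → residual 27.4 km
  Station 3: calculated 167.3 vs reported 167.3 → residual 0.0 km
  Station 4: calculated 169.9 vs reported 169.9 → residual 0.0 km
Station 1, Station 3, Station 4 are mutually consistent (residuals ≈ 0); Station 2 is off by 27.4 km.

Station 2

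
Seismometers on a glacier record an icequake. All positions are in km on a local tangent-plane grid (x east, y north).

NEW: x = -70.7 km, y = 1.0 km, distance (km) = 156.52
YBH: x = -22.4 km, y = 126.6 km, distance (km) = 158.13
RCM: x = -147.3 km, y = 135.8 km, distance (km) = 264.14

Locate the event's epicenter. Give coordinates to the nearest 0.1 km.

Circle about each station: (x + 70.7)² + (y − 1.0)² = 156.52²; (x + 22.4)² + (y − 126.6)² = 158.13²; (x + 147.3)² + (y − 135.8)² = 264.14².
Subtracting the NEW equation from the YBH and RCM equations removes the quadratic terms:
96.6 x + 251.2 y = 11023.24
-153.2 x + 269.6 y = -10131.99
Solving the 2×2 system: x ≈ 85.5, y ≈ 11.0 km.
Check against NEW (with the unrounded x, y): √((x + 70.7)²+(y − 1.0)²) = 156.52 ≈ 156.52 km. ✓

x ≈ 85.5 km, y ≈ 11.0 km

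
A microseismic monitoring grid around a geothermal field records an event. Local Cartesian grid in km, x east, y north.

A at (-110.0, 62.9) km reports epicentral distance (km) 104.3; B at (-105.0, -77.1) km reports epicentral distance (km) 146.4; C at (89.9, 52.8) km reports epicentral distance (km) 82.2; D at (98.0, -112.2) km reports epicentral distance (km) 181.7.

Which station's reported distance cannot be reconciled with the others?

C

Solve using three stations at a time. Using A, B, D (subtract circle equations pairwise → linear system) gives (x, y) ≈ (-9.8, 34.1).
Distances from that point to each station vs reported:
  A: calculated 104.3 vs reported 104.3 → residual 0.0 km
  B: calculated 146.4 vs reported 146.4 → residual 0.0 km
  C: calculated 101.4 vs reported 82.2 → residual 19.2 km
  D: calculated 181.7 vs reported 181.7 → residual 0.0 km
A, B, D are mutually consistent (residuals ≈ 0); C is off by 19.2 km.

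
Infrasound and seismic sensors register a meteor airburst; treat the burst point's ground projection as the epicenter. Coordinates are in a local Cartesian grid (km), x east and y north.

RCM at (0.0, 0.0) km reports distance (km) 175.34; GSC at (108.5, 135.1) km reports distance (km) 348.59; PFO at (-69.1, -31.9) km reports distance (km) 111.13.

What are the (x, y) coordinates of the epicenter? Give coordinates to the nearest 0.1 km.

x ≈ -113.2 km, y ≈ -133.9 km

Circle about each station: x² + y² = 175.34²; (x − 108.5)² + (y − 135.1)² = 348.59²; (x + 69.1)² + (y + 31.9)² = 111.13².
Subtracting the RCM equation from the GSC and PFO equations removes the quadratic terms:
217.0 x + 270.2 y = -60746.61
-138.2 x − 63.8 y = 24186.66
Solving the 2×2 system: x ≈ -113.2, y ≈ -133.9 km.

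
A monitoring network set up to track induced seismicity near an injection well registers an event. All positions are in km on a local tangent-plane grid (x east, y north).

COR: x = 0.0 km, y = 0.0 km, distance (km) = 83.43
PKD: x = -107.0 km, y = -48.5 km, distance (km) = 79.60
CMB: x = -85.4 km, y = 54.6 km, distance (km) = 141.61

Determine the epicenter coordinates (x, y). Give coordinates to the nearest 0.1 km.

Circle about each station: x² + y² = 83.43²; (x + 107.0)² + (y + 48.5)² = 79.60²; (x + 85.4)² + (y − 54.6)² = 141.61².
Subtracting the COR equation from the PKD and CMB equations removes the quadratic terms:
-214.0 x − 97.0 y = 14425.65
-170.8 x + 109.2 y = -2818.51
Solving the 2×2 system: x ≈ -32.6, y ≈ -76.8 km.

(-32.6, -76.8)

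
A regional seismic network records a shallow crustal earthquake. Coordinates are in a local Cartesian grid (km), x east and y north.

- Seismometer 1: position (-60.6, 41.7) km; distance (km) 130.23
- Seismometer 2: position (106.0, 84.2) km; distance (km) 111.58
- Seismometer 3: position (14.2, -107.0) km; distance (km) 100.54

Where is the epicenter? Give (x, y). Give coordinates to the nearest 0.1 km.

Circle about each station: (x + 60.6)² + (y − 41.7)² = 130.23²; (x − 106.0)² + (y − 84.2)² = 111.58²; (x − 14.2)² + (y + 107.0)² = 100.54².
Subtracting the Seismometer 1 equation from the Seismometer 2 and Seismometer 3 equations removes the quadratic terms:
333.2 x + 85.0 y = 17424.15
149.6 x − 297.4 y = 13090.95
Solving the 2×2 system: x ≈ 56.3, y ≈ -15.7 km.
Check against Seismometer 1 (with the unrounded x, y): √((x + 60.6)²+(y − 41.7)²) = 130.23 ≈ 130.23 km. ✓

56.3 km east, -15.7 km north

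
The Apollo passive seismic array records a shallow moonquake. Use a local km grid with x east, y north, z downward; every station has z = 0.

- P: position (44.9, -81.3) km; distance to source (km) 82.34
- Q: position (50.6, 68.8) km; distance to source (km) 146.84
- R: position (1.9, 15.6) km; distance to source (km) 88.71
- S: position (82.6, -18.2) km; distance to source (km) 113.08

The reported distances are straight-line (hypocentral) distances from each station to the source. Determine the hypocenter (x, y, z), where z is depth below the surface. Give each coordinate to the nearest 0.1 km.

Each station gives a sphere (x−x_i)² + (y−y_i)² + z² = d_i² (stations at z=0).
Subtracting the P sphere from Q and R: z² cancels, leaving linear equations in x and y:
11.4 x + 300.2 y = -16114.01
-86.0 x + 193.8 y = -9468.32
Solving: x ≈ -10.009, y ≈ -53.298 km (keep extra digits for the depth step; rounded: -10.0, -53.3).
Then from the P sphere: z² = 82.34² − (x − 44.9)² − (y + 81.3)² with x = -10.009, y = -53.298, so z ≈ 54.596 ≈ 54.6 km.

x ≈ -10.0 km, y ≈ -53.3 km, depth ≈ 54.6 km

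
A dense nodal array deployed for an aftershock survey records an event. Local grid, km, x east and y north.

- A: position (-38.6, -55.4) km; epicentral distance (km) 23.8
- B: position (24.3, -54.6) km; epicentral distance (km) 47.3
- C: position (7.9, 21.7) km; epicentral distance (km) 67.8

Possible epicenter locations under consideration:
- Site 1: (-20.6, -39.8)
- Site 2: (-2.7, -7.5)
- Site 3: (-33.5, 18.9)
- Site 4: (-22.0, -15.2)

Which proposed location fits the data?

Site 1

For each candidate, compare |candidate − station| to the reported distance:
Site 1: residuals A 0.0, B 0.0, C 0.0 → max 0.0 km
Site 2: residuals A 36.1, B 7.0, C 36.7 → max 36.7 km
Site 3: residuals A 50.7, B 46.2, C 26.3 → max 50.7 km
Site 4: residuals A 19.7, B 13.5, C 20.3 → max 20.3 km
Only Site 1 has all residuals ≈ 0.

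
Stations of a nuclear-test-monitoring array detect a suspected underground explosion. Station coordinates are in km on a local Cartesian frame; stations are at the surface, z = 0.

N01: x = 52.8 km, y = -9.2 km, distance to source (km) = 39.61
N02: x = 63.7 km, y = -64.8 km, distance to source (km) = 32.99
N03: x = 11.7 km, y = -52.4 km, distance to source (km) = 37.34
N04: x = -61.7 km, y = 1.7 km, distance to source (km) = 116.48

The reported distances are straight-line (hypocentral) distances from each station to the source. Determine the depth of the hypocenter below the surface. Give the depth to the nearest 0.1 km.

Each station gives a sphere (x−x_i)² + (y−y_i)² + z² = d_i² (stations at z=0).
Subtracting the N01 sphere from N02 and N03: z² cancels, leaving linear equations in x and y:
21.8 x − 111.2 y = 5864.86
-82.2 x − 86.4 y = 184.85
Solving: x ≈ 44.100, y ≈ -44.096 km (keep extra digits for the depth step; rounded: 44.1, -44.1).
Then from the N01 sphere: z² = 39.61² − (x − 52.8)² − (y + 9.2)² with x = 44.100, y = -44.096, so z ≈ 16.599 ≈ 16.6 km.

16.6 km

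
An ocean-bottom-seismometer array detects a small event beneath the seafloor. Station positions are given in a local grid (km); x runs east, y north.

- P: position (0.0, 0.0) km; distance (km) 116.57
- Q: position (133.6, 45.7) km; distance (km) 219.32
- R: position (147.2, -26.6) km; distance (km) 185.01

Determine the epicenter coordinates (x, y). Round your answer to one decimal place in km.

Circle about each station: x² + y² = 116.57²; (x − 133.6)² + (y − 45.7)² = 219.32²; (x − 147.2)² + (y + 26.6)² = 185.01².
Subtracting pairs of circle equations eliminates x²+y² and gives linear equations (the radical axes):
267.2 x + 91.4 y = -14575.25
294.4 x − 53.2 y = 1735.26
Solving the 2×2 system: x ≈ -15.0, y ≈ -115.6 km.

-15.0 km east, -115.6 km north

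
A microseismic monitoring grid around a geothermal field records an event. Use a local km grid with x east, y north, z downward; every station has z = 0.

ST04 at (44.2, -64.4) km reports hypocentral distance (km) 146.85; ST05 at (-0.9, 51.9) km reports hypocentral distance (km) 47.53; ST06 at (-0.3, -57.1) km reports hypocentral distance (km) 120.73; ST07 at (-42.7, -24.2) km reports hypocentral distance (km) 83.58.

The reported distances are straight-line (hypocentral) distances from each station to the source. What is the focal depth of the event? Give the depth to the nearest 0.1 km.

z ≈ 29.9 km

Each station gives a sphere (x−x_i)² + (y−y_i)² + z² = d_i² (stations at z=0).
Subtracting the ST04 sphere from ST05 and ST06: z² cancels, leaving linear equations in x and y:
-90.2 x + 232.6 y = 15899.24
-89.0 x + 14.6 y = 4148.69
Solving: x ≈ -37.806, y ≈ 53.694 km (keep extra digits for the depth step; rounded: -37.8, 53.7).
Then from the ST04 sphere: z² = 146.85² − (x − 44.2)² − (y + 64.4)² with x = -37.806, y = 53.694, so z ≈ 29.896 ≈ 29.9 km.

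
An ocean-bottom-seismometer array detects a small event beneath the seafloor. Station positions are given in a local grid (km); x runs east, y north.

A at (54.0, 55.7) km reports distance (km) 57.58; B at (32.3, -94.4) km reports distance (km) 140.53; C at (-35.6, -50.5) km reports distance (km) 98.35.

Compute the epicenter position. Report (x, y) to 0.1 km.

x ≈ -1.9 km, y ≈ 41.9 km

Circle about each station: (x − 54.0)² + (y − 55.7)² = 57.58²; (x − 32.3)² + (y + 94.4)² = 140.53²; (x + 35.6)² + (y + 50.5)² = 98.35².
Subtracting the A equation from the B and C equations removes the quadratic terms:
-43.4 x − 300.2 y = -12497.06
-179.2 x − 212.4 y = -8558.15
Solving the 2×2 system: x ≈ -1.9, y ≈ 41.9 km.
Check against A (with the unrounded x, y): √((x − 54.0)²+(y − 55.7)²) = 57.59 ≈ 57.58 km. ✓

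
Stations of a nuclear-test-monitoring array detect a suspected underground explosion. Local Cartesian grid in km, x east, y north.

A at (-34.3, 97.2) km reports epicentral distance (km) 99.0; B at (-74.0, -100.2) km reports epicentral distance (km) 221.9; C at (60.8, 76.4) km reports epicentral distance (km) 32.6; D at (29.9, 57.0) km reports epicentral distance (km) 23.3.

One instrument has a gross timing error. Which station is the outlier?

Solve using three stations at a time. Using A, C, D (subtract circle equations pairwise → linear system) gives (x, y) ≈ (50.2, 45.6).
Distances from that point to each station vs reported:
  A: calculated 99.0 vs reported 99.0 → residual 0.0 km
  B: calculated 191.5 vs reported 221.9 → residual 30.4 km
  C: calculated 32.6 vs reported 32.6 → residual 0.0 km
  D: calculated 23.3 vs reported 23.3 → residual 0.0 km
A, C, D are mutually consistent (residuals ≈ 0); B is off by 30.4 km.

B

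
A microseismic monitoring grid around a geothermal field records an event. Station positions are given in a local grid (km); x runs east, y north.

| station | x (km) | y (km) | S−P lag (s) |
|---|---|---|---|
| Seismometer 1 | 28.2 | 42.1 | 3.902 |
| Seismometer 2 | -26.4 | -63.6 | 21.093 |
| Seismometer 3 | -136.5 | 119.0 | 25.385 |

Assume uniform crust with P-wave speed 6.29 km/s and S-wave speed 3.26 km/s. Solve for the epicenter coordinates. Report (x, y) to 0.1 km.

(27.7, 68.5)

Distance from S−P lag: d = Δt · v_P v_S / (v_P − v_S) = Δt · (6.29·3.26)/(6.29−3.26) ≈ 6.7675·Δt.
So d_Seismometer 1 = 26.41, d_Seismometer 2 = 142.75, d_Seismometer 3 = 171.79 km.
Circle about each station: (x − 28.2)² + (y − 42.1)² = 26.41²; (x + 26.4)² + (y + 63.6)² = 142.75²; (x + 136.5)² + (y − 119.0)² = 171.79².
Subtracting the Seismometer 1 equation from the Seismometer 2 and Seismometer 3 equations removes the quadratic terms:
-109.2 x − 211.4 y = -17505.80
-329.4 x + 153.8 y = 1411.28
Solving the 2×2 system: x ≈ 27.7, y ≈ 68.5 km.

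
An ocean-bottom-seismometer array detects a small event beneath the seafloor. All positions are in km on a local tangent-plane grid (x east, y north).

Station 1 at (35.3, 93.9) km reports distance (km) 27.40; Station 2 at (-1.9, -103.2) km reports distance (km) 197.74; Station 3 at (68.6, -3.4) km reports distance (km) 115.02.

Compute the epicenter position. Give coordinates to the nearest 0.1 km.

7.9 km east, 94.3 km north

Circle about each station: (x − 35.3)² + (y − 93.9)² = 27.40²; (x + 1.9)² + (y + 103.2)² = 197.74²; (x − 68.6)² + (y + 3.4)² = 115.02².
Subtracting the Station 1 equation from the Station 2 and Station 3 equations removes the quadratic terms:
-74.4 x − 394.2 y = -37759.80
66.6 x − 194.6 y = -17824.62
Solving the 2×2 system: x ≈ 7.9, y ≈ 94.3 km.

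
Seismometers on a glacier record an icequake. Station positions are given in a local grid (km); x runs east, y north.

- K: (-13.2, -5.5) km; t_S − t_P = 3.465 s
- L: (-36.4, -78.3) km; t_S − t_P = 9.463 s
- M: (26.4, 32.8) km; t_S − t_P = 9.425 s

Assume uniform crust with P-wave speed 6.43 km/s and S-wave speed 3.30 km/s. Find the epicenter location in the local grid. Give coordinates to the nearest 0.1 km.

-0.4 km east, -25.2 km north

Distance from S−P lag: d = Δt · v_P v_S / (v_P − v_S) = Δt · (6.43·3.30)/(6.43−3.30) ≈ 6.7792·Δt.
So d_K = 23.49, d_L = 64.15, d_M = 63.89 km.
Circle about each station: (x + 13.2)² + (y + 5.5)² = 23.49²; (x + 36.4)² + (y + 78.3)² = 64.15²; (x − 26.4)² + (y − 32.8)² = 63.89².
Subtracting the K equation from the L and M equations removes the quadratic terms:
-46.4 x − 145.6 y = 3687.92
79.2 x + 76.6 y = -1961.84
Solving the 2×2 system: x ≈ -0.4, y ≈ -25.2 km.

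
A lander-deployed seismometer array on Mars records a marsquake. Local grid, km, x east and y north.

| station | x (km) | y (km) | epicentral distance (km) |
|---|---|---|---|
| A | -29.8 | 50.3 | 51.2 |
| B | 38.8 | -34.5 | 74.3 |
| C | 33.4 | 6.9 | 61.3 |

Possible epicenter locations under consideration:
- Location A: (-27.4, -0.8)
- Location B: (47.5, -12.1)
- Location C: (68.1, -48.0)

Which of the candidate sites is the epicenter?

For each candidate, compare |candidate − station| to the reported distance:
Location A: residuals A 0.0, B 0.0, C 0.0 → max 0.0 km
Location B: residuals A 48.1, B 50.3, C 37.6 → max 50.3 km
Location C: residuals A 87.5, B 42.0, C 3.6 → max 87.5 km
Only Location A has all residuals ≈ 0.

Location A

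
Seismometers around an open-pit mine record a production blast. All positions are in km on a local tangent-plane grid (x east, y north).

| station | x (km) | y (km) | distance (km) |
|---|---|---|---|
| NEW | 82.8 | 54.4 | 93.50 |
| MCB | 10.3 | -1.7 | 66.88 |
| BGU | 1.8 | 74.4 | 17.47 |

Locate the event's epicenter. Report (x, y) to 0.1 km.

-10.4 km east, 61.9 km north

Circle about each station: (x − 82.8)² + (y − 54.4)² = 93.50²; (x − 10.3)² + (y + 1.7)² = 66.88²; (x − 1.8)² + (y − 74.4)² = 17.47².
Subtracting pairs of circle equations eliminates x²+y² and gives linear equations (the radical axes):
-145.0 x − 112.2 y = -5436.90
-162.0 x + 40.0 y = 4160.45
Solving the 2×2 system: x ≈ -10.4, y ≈ 61.9 km.
Check against NEW (with the unrounded x, y): √((x − 82.8)²+(y − 54.4)²) = 93.50 ≈ 93.50 km. ✓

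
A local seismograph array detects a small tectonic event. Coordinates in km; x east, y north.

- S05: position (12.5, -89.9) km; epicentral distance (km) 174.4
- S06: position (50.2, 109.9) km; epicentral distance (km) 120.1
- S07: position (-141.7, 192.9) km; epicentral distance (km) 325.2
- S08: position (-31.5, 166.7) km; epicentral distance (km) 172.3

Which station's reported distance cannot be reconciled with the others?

S08

Solve using three stations at a time. Using S05, S06, S07 (subtract circle equations pairwise → linear system) gives (x, y) ≈ (139.5, 29.6).
Distances from that point to each station vs reported:
  S05: calculated 174.4 vs reported 174.4 → residual 0.0 km
  S06: calculated 120.1 vs reported 120.1 → residual 0.0 km
  S07: calculated 325.2 vs reported 325.2 → residual 0.0 km
  S08: calculated 219.2 vs reported 172.3 → residual 46.9 km
S05, S06, S07 are mutually consistent (residuals ≈ 0); S08 is off by 46.9 km.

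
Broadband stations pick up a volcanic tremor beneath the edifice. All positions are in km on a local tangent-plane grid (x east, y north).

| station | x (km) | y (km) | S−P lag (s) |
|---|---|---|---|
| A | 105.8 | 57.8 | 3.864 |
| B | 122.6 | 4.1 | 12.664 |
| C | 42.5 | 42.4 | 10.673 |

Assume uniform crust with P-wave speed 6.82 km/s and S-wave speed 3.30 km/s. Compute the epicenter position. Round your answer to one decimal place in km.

(98.5, 81.4)

Distance from S−P lag: d = Δt · v_P v_S / (v_P − v_S) = Δt · (6.82·3.30)/(6.82−3.30) ≈ 6.3937·Δt.
So d_A = 24.71, d_B = 80.97, d_C = 68.24 km.
Circle about each station: (x − 105.8)² + (y − 57.8)² = 24.71²; (x − 122.6)² + (y − 4.1)² = 80.97²; (x − 42.5)² + (y − 42.4)² = 68.24².
Subtracting the A equation from the B and C equations removes the quadratic terms:
33.6 x − 107.4 y = -5432.47
-126.6 x − 30.8 y = -14976.58
Solving the 2×2 system: x ≈ 98.5, y ≈ 81.4 km.
Check against A (with the unrounded x, y): √((x − 105.8)²+(y − 57.8)²) = 24.70 ≈ 24.71 km. ✓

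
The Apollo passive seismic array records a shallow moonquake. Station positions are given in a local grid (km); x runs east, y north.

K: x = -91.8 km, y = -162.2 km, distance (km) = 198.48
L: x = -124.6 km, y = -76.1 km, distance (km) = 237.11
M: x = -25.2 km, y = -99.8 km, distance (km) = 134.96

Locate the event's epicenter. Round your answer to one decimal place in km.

(104.9, -135.7)

Circle about each station: (x + 91.8)² + (y + 162.2)² = 198.48²; (x + 124.6)² + (y + 76.1)² = 237.11²; (x + 25.2)² + (y + 99.8)² = 134.96².
Subtracting the K equation from the L and M equations removes the quadratic terms:
-65.6 x + 172.2 y = -30246.55
133.2 x + 124.8 y = -2960.89
Solving the 2×2 system: x ≈ 104.9, y ≈ -135.7 km.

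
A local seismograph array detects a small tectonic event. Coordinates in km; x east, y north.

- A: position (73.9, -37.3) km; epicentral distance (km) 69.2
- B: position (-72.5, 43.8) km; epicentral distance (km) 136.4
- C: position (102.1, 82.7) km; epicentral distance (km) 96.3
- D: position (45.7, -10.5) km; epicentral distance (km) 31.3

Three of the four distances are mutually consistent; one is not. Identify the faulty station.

Solve using three stations at a time. Using A, C, D (subtract circle equations pairwise → linear system) gives (x, y) ≈ (31.4, 17.3).
Distances from that point to each station vs reported:
  A: calculated 69.2 vs reported 69.2 → residual 0.0 km
  B: calculated 107.3 vs reported 136.4 → residual 29.1 km
  C: calculated 96.3 vs reported 96.3 → residual 0.0 km
  D: calculated 31.3 vs reported 31.3 → residual 0.0 km
A, C, D are mutually consistent (residuals ≈ 0); B is off by 29.1 km.

B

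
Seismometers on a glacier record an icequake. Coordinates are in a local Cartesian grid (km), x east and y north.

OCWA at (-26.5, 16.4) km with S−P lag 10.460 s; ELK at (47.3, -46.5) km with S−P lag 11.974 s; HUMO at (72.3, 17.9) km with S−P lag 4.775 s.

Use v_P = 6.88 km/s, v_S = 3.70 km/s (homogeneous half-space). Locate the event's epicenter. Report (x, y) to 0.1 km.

Distance from S−P lag: d = Δt · v_P v_S / (v_P − v_S) = Δt · (6.88·3.70)/(6.88−3.70) ≈ 8.0050·Δt.
So d_OCWA = 83.73, d_ELK = 95.85, d_HUMO = 38.22 km.
Circle about each station: (x + 26.5)² + (y − 16.4)² = 83.73²; (x − 47.3)² + (y + 46.5)² = 95.85²; (x − 72.3)² + (y − 17.9)² = 38.22².
Subtracting pairs of circle equations eliminates x²+y² and gives linear equations (the radical axes):
147.6 x − 125.8 y = 1251.82
197.6 x + 3.0 y = 10126.43
Solving the 2×2 system: x ≈ 50.5, y ≈ 49.3 km.
Check against OCWA (with the unrounded x, y): √((x + 26.5)²+(y − 16.4)²) = 83.73 ≈ 83.73 km. ✓

50.5 km east, 49.3 km north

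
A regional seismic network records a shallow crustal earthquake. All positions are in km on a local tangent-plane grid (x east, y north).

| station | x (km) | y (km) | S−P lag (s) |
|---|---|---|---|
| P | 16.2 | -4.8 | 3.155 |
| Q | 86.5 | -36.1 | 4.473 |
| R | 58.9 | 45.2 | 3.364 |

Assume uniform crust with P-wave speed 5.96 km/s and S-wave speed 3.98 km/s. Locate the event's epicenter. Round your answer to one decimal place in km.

Distance from S−P lag: d = Δt · v_P v_S / (v_P − v_S) = Δt · (5.96·3.98)/(5.96−3.98) ≈ 11.9802·Δt.
So d_P = 37.80, d_Q = 53.59, d_R = 40.30 km.
Circle about each station: (x − 16.2)² + (y + 4.8)² = 37.80²; (x − 86.5)² + (y + 36.1)² = 53.59²; (x − 58.9)² + (y − 45.2)² = 40.30².
Subtracting the P equation from the Q and R equations removes the quadratic terms:
140.6 x − 62.6 y = 7056.93
85.4 x + 100.0 y = 5031.52
Solving the 2×2 system: x ≈ 52.6, y ≈ 5.4 km.

x ≈ 52.6 km, y ≈ 5.4 km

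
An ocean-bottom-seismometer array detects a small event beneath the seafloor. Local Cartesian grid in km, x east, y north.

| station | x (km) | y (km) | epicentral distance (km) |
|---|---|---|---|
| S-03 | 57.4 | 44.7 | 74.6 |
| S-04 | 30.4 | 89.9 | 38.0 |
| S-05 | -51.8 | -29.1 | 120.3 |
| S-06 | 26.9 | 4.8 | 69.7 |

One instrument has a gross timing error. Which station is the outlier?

S-06

Solve using three stations at a time. Using S-03, S-04, S-05 (subtract circle equations pairwise → linear system) gives (x, y) ≈ (-6.9, 82.5).
Distances from that point to each station vs reported:
  S-03: calculated 74.6 vs reported 74.6 → residual 0.0 km
  S-04: calculated 38.0 vs reported 38.0 → residual 0.0 km
  S-05: calculated 120.3 vs reported 120.3 → residual 0.0 km
  S-06: calculated 84.8 vs reported 69.7 → residual 15.1 km
S-03, S-04, S-05 are mutually consistent (residuals ≈ 0); S-06 is off by 15.1 km.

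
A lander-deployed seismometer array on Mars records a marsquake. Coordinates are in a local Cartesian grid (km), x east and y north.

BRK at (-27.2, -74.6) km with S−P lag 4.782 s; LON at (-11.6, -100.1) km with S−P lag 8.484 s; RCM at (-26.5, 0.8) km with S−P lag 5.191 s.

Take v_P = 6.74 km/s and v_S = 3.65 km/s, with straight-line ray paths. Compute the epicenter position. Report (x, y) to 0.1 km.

(-39.3, -38.5)

Distance from S−P lag: d = Δt · v_P v_S / (v_P − v_S) = Δt · (6.74·3.65)/(6.74−3.65) ≈ 7.9615·Δt.
So d_BRK = 38.07, d_LON = 67.55, d_RCM = 41.33 km.
Circle about each station: (x + 27.2)² + (y + 74.6)² = 38.07²; (x + 11.6)² + (y + 100.1)² = 67.55²; (x + 26.5)² + (y − 0.8)² = 41.33².
Subtracting pairs of circle equations eliminates x²+y² and gives linear equations (the radical axes):
31.2 x − 51.0 y = 735.89
1.4 x + 150.8 y = -5860.95
Solving the 2×2 system: x ≈ -39.3, y ≈ -38.5 km.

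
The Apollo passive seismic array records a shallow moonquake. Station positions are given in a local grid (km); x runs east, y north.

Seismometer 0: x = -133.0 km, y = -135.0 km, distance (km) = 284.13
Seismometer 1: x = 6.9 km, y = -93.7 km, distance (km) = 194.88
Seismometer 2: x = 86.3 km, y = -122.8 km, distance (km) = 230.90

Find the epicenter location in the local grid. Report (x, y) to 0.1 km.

(26.4, 100.2)

Circle about each station: (x + 133.0)² + (y + 135.0)² = 284.13²; (x − 6.9)² + (y + 93.7)² = 194.88²; (x − 86.3)² + (y + 122.8)² = 230.90².
Subtracting the Seismometer 0 equation from the Seismometer 1 and Seismometer 2 equations removes the quadratic terms:
279.8 x + 82.6 y = 15664.94
438.6 x + 24.4 y = 14028.58
Solving the 2×2 system: x ≈ 26.4, y ≈ 100.2 km.
Check against Seismometer 0 (with the unrounded x, y): √((x + 133.0)²+(y + 135.0)²) = 284.12 ≈ 284.13 km. ✓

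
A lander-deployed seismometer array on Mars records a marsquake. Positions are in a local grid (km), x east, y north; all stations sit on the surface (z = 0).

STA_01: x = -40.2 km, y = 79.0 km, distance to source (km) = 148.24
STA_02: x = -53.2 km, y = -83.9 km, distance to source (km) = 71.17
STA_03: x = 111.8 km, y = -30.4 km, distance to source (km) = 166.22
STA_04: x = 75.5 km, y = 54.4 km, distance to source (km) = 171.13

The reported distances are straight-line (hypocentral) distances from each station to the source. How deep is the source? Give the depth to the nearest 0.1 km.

63.6 km

Each station gives a sphere (x−x_i)² + (y−y_i)² + z² = d_i² (stations at z=0).
Subtracting the STA_01 sphere from STA_02 and STA_03: z² cancels, leaving linear equations in x and y:
-26.0 x − 325.8 y = 18922.34
304.0 x − 218.8 y = -87.63
Solving: x ≈ -39.804, y ≈ -54.903 km (keep extra digits for the depth step; rounded: -39.8, -54.9).
Then from the STA_01 sphere: z² = 148.24² − (x + 40.2)² − (y − 79.0)² with x = -39.804, y = -54.903, so z ≈ 63.600 ≈ 63.6 km.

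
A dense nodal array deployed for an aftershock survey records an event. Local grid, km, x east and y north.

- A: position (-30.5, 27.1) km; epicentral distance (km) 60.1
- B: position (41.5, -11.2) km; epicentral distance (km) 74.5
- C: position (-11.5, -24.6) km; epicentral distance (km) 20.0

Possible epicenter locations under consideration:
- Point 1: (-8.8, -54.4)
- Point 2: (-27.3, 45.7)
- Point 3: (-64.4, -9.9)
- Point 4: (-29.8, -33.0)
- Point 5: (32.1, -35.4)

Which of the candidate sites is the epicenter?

Point 4

For each candidate, compare |candidate − station| to the reported distance:
Point 1: residuals A 24.2, B 8.2, C 9.9 → max 24.2 km
Point 2: residuals A 41.2, B 14.8, C 52.1 → max 52.1 km
Point 3: residuals A 9.9, B 31.4, C 34.9 → max 34.9 km
Point 4: residuals A 0.0, B 0.1, C 0.1 → max 0.1 km
Point 5: residuals A 28.4, B 48.5, C 24.9 → max 48.5 km
Only Point 4 has all residuals ≈ 0.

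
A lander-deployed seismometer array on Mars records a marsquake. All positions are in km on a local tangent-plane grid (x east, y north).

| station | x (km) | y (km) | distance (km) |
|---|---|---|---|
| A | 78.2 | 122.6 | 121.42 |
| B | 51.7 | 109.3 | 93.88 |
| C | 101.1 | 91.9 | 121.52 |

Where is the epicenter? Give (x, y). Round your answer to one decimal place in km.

(-6.7, 35.8)

Circle about each station: (x − 78.2)² + (y − 122.6)² = 121.42²; (x − 51.7)² + (y − 109.3)² = 93.88²; (x − 101.1)² + (y − 91.9)² = 121.52².
Subtracting the A equation from the B and C equations removes the quadratic terms:
-53.0 x − 26.6 y = -597.26
45.8 x − 61.4 y = -2503.47
Solving the 2×2 system: x ≈ -6.7, y ≈ 35.8 km.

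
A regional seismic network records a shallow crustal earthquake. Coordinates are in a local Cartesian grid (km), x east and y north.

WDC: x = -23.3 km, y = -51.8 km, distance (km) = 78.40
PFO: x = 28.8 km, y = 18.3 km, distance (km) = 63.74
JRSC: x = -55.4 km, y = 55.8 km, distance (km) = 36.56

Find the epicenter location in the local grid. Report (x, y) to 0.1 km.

x ≈ -34.5 km, y ≈ 25.8 km

Circle about each station: (x + 23.3)² + (y + 51.8)² = 78.40²; (x − 28.8)² + (y − 18.3)² = 63.74²; (x + 55.4)² + (y − 55.8)² = 36.56².
Subtracting the WDC equation from the PFO and JRSC equations removes the quadratic terms:
104.2 x + 140.2 y = 21.97
-64.2 x + 215.2 y = 7766.60
Solving the 2×2 system: x ≈ -34.5, y ≈ 25.8 km.
Check against WDC (with the unrounded x, y): √((x + 23.3)²+(y + 51.8)²) = 78.40 ≈ 78.40 km. ✓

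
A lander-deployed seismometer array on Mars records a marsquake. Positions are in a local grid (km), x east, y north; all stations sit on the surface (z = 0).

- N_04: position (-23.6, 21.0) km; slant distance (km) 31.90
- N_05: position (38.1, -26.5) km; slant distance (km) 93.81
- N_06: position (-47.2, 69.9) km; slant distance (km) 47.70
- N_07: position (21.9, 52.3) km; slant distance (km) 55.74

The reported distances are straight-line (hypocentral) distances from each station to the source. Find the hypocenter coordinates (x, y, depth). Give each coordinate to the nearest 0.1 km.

(-24.6, 37.8, 27.1)

Each station gives a sphere (x−x_i)² + (y−y_i)² + z² = d_i² (stations at z=0).
Subtracting the N_04 sphere from N_05 and N_06: z² cancels, leaving linear equations in x and y:
123.4 x − 95.0 y = -6626.81
-47.2 x + 97.8 y = 4858.21
Solving: x ≈ -24.599, y ≈ 37.803 km (keep extra digits for the depth step; rounded: -24.6, 37.8).
Then from the N_04 sphere: z² = 31.90² − (x + 23.6)² − (y − 21.0)² with x = -24.599, y = 37.803, so z ≈ 27.097 ≈ 27.1 km.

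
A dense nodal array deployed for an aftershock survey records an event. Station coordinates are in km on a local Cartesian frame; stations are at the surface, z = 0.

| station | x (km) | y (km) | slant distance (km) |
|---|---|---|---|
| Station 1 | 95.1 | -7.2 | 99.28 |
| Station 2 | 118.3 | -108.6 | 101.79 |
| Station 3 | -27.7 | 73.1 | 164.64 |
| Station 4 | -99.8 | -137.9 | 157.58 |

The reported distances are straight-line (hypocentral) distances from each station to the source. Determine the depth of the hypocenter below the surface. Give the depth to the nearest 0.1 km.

depth ≈ 46.3 km

Each station gives a sphere (x−x_i)² + (y−y_i)² + z² = d_i² (stations at z=0).
Subtracting the Station 1 sphere from Station 2 and Station 3: z² cancels, leaving linear equations in x and y:
46.4 x − 202.8 y = 16188.31
-245.6 x + 160.6 y = -20234.76
Solving: x ≈ 35.503, y ≈ -71.701 km (keep extra digits for the depth step; rounded: 35.5, -71.7).
Then from the Station 1 sphere: z² = 99.28² − (x − 95.1)² − (y + 7.2)² with x = 35.503, y = -71.701, so z ≈ 46.307 ≈ 46.3 km.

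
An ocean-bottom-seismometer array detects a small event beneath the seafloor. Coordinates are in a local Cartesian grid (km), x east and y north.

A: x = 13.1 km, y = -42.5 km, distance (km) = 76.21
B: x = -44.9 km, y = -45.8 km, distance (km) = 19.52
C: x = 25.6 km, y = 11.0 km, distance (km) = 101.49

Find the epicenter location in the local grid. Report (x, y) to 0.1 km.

-63.0 km east, -38.5 km north

Circle about each station: (x − 13.1)² + (y + 42.5)² = 76.21²; (x + 44.9)² + (y + 45.8)² = 19.52²; (x − 25.6)² + (y − 11.0)² = 101.49².
Subtracting pairs of circle equations eliminates x²+y² and gives linear equations (the radical axes):
-116.0 x − 6.6 y = 7562.72
25.0 x + 107.0 y = -5693.76
Solving the 2×2 system: x ≈ -63.0, y ≈ -38.5 km.
Check against A (with the unrounded x, y): √((x − 13.1)²+(y + 42.5)²) = 76.21 ≈ 76.21 km. ✓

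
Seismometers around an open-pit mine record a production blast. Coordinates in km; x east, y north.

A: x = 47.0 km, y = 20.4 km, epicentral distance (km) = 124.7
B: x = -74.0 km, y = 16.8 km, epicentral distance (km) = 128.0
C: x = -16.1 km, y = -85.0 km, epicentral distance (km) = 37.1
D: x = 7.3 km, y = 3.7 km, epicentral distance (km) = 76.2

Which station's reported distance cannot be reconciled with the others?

Solve using three stations at a time. Using B, C, D (subtract circle equations pairwise → linear system) gives (x, y) ≈ (18.5, -71.7).
Distances from that point to each station vs reported:
  A: calculated 96.4 vs reported 124.7 → residual 28.3 km
  B: calculated 128.0 vs reported 128.0 → residual 0.0 km
  C: calculated 37.1 vs reported 37.1 → residual 0.0 km
  D: calculated 76.2 vs reported 76.2 → residual 0.0 km
B, C, D are mutually consistent (residuals ≈ 0); A is off by 28.3 km.

A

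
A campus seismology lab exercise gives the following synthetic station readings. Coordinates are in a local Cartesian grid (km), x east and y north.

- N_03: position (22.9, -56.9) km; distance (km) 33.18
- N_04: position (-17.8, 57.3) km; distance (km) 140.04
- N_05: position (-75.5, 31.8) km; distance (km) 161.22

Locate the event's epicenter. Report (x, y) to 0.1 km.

Circle about each station: (x − 22.9)² + (y + 56.9)² = 33.18²; (x + 17.8)² + (y − 57.3)² = 140.04²; (x + 75.5)² + (y − 31.8)² = 161.22².
Subtracting pairs of circle equations eliminates x²+y² and gives linear equations (the radical axes):
-81.4 x + 228.4 y = -18672.18
-196.8 x + 177.4 y = -21941.51
Solving the 2×2 system: x ≈ 55.7, y ≈ -61.9 km.

55.7 km east, -61.9 km north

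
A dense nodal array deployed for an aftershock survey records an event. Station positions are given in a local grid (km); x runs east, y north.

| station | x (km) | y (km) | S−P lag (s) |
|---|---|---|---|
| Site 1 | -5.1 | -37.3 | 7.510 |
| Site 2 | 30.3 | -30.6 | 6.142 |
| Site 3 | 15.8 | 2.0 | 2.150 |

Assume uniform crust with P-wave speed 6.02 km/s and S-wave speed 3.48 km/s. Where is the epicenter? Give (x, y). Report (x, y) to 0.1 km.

20.5 km east, 19.1 km north

Distance from S−P lag: d = Δt · v_P v_S / (v_P − v_S) = Δt · (6.02·3.48)/(6.02−3.48) ≈ 8.2479·Δt.
So d_Site 1 = 61.94, d_Site 2 = 50.66, d_Site 3 = 17.73 km.
Circle about each station: (x + 5.1)² + (y + 37.3)² = 61.94²; (x − 30.3)² + (y + 30.6)² = 50.66²; (x − 15.8)² + (y − 2.0)² = 17.73².
Subtracting the Site 1 equation from the Site 2 and Site 3 equations removes the quadratic terms:
70.8 x + 13.4 y = 1707.28
41.8 x + 78.6 y = 2358.55
Solving the 2×2 system: x ≈ 20.5, y ≈ 19.1 km.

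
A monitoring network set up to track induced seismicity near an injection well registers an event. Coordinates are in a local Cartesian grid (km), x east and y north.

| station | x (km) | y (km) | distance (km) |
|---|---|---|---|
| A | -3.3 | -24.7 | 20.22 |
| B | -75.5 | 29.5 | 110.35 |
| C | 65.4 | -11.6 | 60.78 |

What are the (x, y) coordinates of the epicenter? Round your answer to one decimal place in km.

x ≈ 11.1 km, y ≈ -38.9 km

Circle about each station: (x + 3.3)² + (y + 24.7)² = 20.22²; (x + 75.5)² + (y − 29.5)² = 110.35²; (x − 65.4)² + (y + 11.6)² = 60.78².
Subtracting the A equation from the B and C equations removes the quadratic terms:
-144.4 x + 108.4 y = -5818.75
137.4 x + 26.2 y = 505.38
Solving the 2×2 system: x ≈ 11.1, y ≈ -38.9 km.
Check against A (with the unrounded x, y): √((x + 3.3)²+(y + 24.7)²) = 20.22 ≈ 20.22 km. ✓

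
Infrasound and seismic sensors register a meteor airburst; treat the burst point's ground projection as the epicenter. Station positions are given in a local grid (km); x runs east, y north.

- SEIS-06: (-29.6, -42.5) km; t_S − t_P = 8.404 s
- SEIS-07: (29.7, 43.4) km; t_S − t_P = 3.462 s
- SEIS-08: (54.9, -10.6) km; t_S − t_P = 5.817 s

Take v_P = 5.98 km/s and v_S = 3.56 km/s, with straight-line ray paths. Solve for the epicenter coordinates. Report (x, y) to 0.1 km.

12.6 km east, 18.2 km north

Distance from S−P lag: d = Δt · v_P v_S / (v_P − v_S) = Δt · (5.98·3.56)/(5.98−3.56) ≈ 8.7970·Δt.
So d_SEIS-06 = 73.93, d_SEIS-07 = 30.46, d_SEIS-08 = 51.17 km.
Circle about each station: (x + 29.6)² + (y + 42.5)² = 73.93²; (x − 29.7)² + (y − 43.4)² = 30.46²; (x − 54.9)² + (y + 10.6)² = 51.17².
Subtracting pairs of circle equations eliminates x²+y² and gives linear equations (the radical axes):
118.6 x + 171.8 y = 4621.07
169.0 x + 63.8 y = 3291.24
Solving the 2×2 system: x ≈ 12.6, y ≈ 18.2 km.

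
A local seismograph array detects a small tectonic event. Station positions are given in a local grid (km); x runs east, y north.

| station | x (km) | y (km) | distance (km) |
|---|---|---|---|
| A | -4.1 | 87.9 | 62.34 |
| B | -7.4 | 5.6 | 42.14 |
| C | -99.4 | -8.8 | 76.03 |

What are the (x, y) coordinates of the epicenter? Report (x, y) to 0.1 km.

(-37.4, 35.2)

Circle about each station: (x + 4.1)² + (y − 87.9)² = 62.34²; (x + 7.4)² + (y − 5.6)² = 42.14²; (x + 99.4)² + (y + 8.8)² = 76.03².
Subtracting pairs of circle equations eliminates x²+y² and gives linear equations (the radical axes):
-6.6 x − 164.6 y = -5546.60
-190.6 x − 193.4 y = 320.29
Solving the 2×2 system: x ≈ -37.4, y ≈ 35.2 km.
Check against A (with the unrounded x, y): √((x + 4.1)²+(y − 87.9)²) = 62.34 ≈ 62.34 km. ✓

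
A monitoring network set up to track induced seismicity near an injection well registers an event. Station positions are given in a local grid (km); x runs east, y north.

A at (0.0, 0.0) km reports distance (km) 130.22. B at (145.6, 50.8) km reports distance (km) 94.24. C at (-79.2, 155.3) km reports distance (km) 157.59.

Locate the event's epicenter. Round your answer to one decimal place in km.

Circle about each station: x² + y² = 130.22²; (x − 145.6)² + (y − 50.8)² = 94.24²; (x + 79.2)² + (y − 155.3)² = 157.59².
Subtracting the A equation from the B and C equations removes the quadratic terms:
291.2 x + 101.6 y = 31856.07
-158.4 x + 310.6 y = 22513.37
Solving the 2×2 system: x ≈ 71.4, y ≈ 108.9 km.

71.4 km east, 108.9 km north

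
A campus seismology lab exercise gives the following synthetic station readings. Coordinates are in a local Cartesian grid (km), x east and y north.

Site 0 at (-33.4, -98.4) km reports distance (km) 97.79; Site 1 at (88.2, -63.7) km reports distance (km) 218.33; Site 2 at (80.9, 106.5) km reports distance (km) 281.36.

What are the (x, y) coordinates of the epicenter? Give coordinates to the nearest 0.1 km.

Circle about each station: (x + 33.4)² + (y + 98.4)² = 97.79²; (x − 88.2)² + (y + 63.7)² = 218.33²; (x − 80.9)² + (y − 106.5)² = 281.36².
Subtracting the Site 0 equation from the Site 1 and Site 2 equations removes the quadratic terms:
243.2 x + 69.4 y = -37066.29
228.6 x + 409.8 y = -62511.63
Solving the 2×2 system: x ≈ -129.5, y ≈ -80.3 km.

x ≈ -129.5 km, y ≈ -80.3 km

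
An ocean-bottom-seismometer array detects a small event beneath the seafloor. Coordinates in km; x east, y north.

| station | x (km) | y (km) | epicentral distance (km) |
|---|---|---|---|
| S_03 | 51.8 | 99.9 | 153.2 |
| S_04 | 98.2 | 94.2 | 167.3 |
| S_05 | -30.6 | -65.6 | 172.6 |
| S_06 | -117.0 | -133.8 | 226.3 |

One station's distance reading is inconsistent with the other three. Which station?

Solve using three stations at a time. Using S_03, S_05, S_06 (subtract circle equations pairwise → linear system) gives (x, y) ≈ (-101.0, 91.8).
Distances from that point to each station vs reported:
  S_03: calculated 153.0 vs reported 153.2 → residual 0.2 km
  S_04: calculated 199.2 vs reported 167.3 → residual 31.9 km
  S_05: calculated 172.4 vs reported 172.6 → residual 0.2 km
  S_06: calculated 226.2 vs reported 226.3 → residual 0.1 km
S_03, S_05, S_06 are mutually consistent (residuals ≈ 0); S_04 is off by 31.9 km.

S_04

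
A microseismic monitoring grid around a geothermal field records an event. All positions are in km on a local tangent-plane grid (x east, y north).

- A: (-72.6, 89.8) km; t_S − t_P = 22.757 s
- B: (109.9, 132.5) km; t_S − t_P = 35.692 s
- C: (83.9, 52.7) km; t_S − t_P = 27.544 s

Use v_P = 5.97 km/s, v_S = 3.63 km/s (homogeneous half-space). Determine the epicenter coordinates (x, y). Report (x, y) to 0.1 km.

-105.3 km east, -118.4 km north

Distance from S−P lag: d = Δt · v_P v_S / (v_P − v_S) = Δt · (5.97·3.63)/(5.97−3.63) ≈ 9.2612·Δt.
So d_A = 210.76, d_B = 330.55, d_C = 255.09 km.
Circle about each station: (x + 72.6)² + (y − 89.8)² = 210.76²; (x − 109.9)² + (y − 132.5)² = 330.55²; (x − 83.9)² + (y − 52.7)² = 255.09².
Subtracting pairs of circle equations eliminates x²+y² and gives linear equations (the radical axes):
365.0 x + 85.4 y = -48544.06
313.0 x − 74.2 y = -24169.43
Solving the 2×2 system: x ≈ -105.3, y ≈ -118.4 km.
Check against A (with the unrounded x, y): √((x + 72.6)²+(y − 89.8)²) = 210.77 ≈ 210.76 km. ✓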